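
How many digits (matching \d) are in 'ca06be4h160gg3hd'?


\d matches any digit 0-9.
Scanning 'ca06be4h160gg3hd':
  pos 2: '0' -> DIGIT
  pos 3: '6' -> DIGIT
  pos 6: '4' -> DIGIT
  pos 8: '1' -> DIGIT
  pos 9: '6' -> DIGIT
  pos 10: '0' -> DIGIT
  pos 13: '3' -> DIGIT
Digits found: ['0', '6', '4', '1', '6', '0', '3']
Total: 7

7


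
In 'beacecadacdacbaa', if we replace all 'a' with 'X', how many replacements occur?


re.sub('a', 'X', text) replaces every occurrence of 'a' with 'X'.
Text: 'beacecadacdacbaa'
Scanning for 'a':
  pos 2: 'a' -> replacement #1
  pos 6: 'a' -> replacement #2
  pos 8: 'a' -> replacement #3
  pos 11: 'a' -> replacement #4
  pos 14: 'a' -> replacement #5
  pos 15: 'a' -> replacement #6
Total replacements: 6

6


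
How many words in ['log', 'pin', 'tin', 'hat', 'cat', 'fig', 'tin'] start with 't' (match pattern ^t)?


Pattern ^t anchors to start of word. Check which words begin with 't':
  'log' -> no
  'pin' -> no
  'tin' -> MATCH (starts with 't')
  'hat' -> no
  'cat' -> no
  'fig' -> no
  'tin' -> MATCH (starts with 't')
Matching words: ['tin', 'tin']
Count: 2

2


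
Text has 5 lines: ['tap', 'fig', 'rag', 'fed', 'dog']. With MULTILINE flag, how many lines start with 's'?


With MULTILINE flag, ^ matches the start of each line.
Lines: ['tap', 'fig', 'rag', 'fed', 'dog']
Checking which lines start with 's':
  Line 1: 'tap' -> no
  Line 2: 'fig' -> no
  Line 3: 'rag' -> no
  Line 4: 'fed' -> no
  Line 5: 'dog' -> no
Matching lines: []
Count: 0

0


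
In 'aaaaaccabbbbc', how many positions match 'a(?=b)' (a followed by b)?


Lookahead 'a(?=b)' matches 'a' only when followed by 'b'.
String: 'aaaaaccabbbbc'
Checking each position where char is 'a':
  pos 0: 'a' -> no (next='a')
  pos 1: 'a' -> no (next='a')
  pos 2: 'a' -> no (next='a')
  pos 3: 'a' -> no (next='a')
  pos 4: 'a' -> no (next='c')
  pos 7: 'a' -> MATCH (next='b')
Matching positions: [7]
Count: 1

1


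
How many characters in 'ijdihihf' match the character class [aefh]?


Character class [aefh] matches any of: {a, e, f, h}
Scanning string 'ijdihihf' character by character:
  pos 0: 'i' -> no
  pos 1: 'j' -> no
  pos 2: 'd' -> no
  pos 3: 'i' -> no
  pos 4: 'h' -> MATCH
  pos 5: 'i' -> no
  pos 6: 'h' -> MATCH
  pos 7: 'f' -> MATCH
Total matches: 3

3


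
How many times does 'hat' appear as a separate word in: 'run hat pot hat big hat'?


Scanning each word for exact match 'hat':
  Word 1: 'run' -> no
  Word 2: 'hat' -> MATCH
  Word 3: 'pot' -> no
  Word 4: 'hat' -> MATCH
  Word 5: 'big' -> no
  Word 6: 'hat' -> MATCH
Total matches: 3

3


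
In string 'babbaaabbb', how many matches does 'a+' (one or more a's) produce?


Pattern 'a+' matches one or more consecutive a's.
String: 'babbaaabbb'
Scanning for runs of a:
  Match 1: 'a' (length 1)
  Match 2: 'aaa' (length 3)
Total matches: 2

2


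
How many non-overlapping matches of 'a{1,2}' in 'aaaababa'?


Pattern 'a{1,2}' matches between 1 and 2 consecutive a's (greedy).
String: 'aaaababa'
Finding runs of a's and applying greedy matching:
  Run at pos 0: 'aaaa' (length 4)
  Run at pos 5: 'a' (length 1)
  Run at pos 7: 'a' (length 1)
Matches: ['aa', 'aa', 'a', 'a']
Count: 4

4


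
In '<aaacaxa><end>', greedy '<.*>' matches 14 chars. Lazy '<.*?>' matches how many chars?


Greedy '<.*>' tries to match as MUCH as possible.
Lazy '<.*?>' tries to match as LITTLE as possible.

String: '<aaacaxa><end>'
Greedy '<.*>' starts at first '<' and extends to the LAST '>': '<aaacaxa><end>' (14 chars)
Lazy '<.*?>' starts at first '<' and stops at the FIRST '>': '<aaacaxa>' (9 chars)

9


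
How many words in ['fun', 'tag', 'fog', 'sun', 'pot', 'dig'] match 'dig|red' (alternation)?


Alternation 'dig|red' matches either 'dig' or 'red'.
Checking each word:
  'fun' -> no
  'tag' -> no
  'fog' -> no
  'sun' -> no
  'pot' -> no
  'dig' -> MATCH
Matches: ['dig']
Count: 1

1


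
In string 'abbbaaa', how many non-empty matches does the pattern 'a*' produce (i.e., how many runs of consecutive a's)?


Pattern 'a*' matches zero or more a's. We want non-empty runs of consecutive a's.
String: 'abbbaaa'
Walking through the string to find runs of a's:
  Run 1: positions 0-0 -> 'a'
  Run 2: positions 4-6 -> 'aaa'
Non-empty runs found: ['a', 'aaa']
Count: 2

2


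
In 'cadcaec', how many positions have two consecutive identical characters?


Looking for consecutive identical characters in 'cadcaec':
  pos 0-1: 'c' vs 'a' -> different
  pos 1-2: 'a' vs 'd' -> different
  pos 2-3: 'd' vs 'c' -> different
  pos 3-4: 'c' vs 'a' -> different
  pos 4-5: 'a' vs 'e' -> different
  pos 5-6: 'e' vs 'c' -> different
Consecutive identical pairs: []
Count: 0

0


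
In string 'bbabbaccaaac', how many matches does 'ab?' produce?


Pattern 'ab?' matches 'a' optionally followed by 'b'.
String: 'bbabbaccaaac'
Scanning left to right for 'a' then checking next char:
  Match 1: 'ab' (a followed by b)
  Match 2: 'a' (a not followed by b)
  Match 3: 'a' (a not followed by b)
  Match 4: 'a' (a not followed by b)
  Match 5: 'a' (a not followed by b)
Total matches: 5

5


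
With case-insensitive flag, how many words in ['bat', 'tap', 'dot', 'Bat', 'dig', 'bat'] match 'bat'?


Case-insensitive matching: compare each word's lowercase form to 'bat'.
  'bat' -> lower='bat' -> MATCH
  'tap' -> lower='tap' -> no
  'dot' -> lower='dot' -> no
  'Bat' -> lower='bat' -> MATCH
  'dig' -> lower='dig' -> no
  'bat' -> lower='bat' -> MATCH
Matches: ['bat', 'Bat', 'bat']
Count: 3

3


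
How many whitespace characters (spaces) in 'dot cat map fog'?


\s matches whitespace characters (spaces, tabs, etc.).
Text: 'dot cat map fog'
This text has 4 words separated by spaces.
Number of spaces = number of words - 1 = 4 - 1 = 3

3


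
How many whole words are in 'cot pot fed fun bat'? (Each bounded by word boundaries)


Word boundaries (\b) mark the start/end of each word.
Text: 'cot pot fed fun bat'
Splitting by whitespace:
  Word 1: 'cot'
  Word 2: 'pot'
  Word 3: 'fed'
  Word 4: 'fun'
  Word 5: 'bat'
Total whole words: 5

5


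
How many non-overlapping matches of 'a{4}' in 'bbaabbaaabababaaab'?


Pattern 'a{4}' matches exactly 4 consecutive a's (greedy, non-overlapping).
String: 'bbaabbaaabababaaab'
Scanning for runs of a's:
  Run at pos 2: 'aa' (length 2) -> 0 match(es)
  Run at pos 6: 'aaa' (length 3) -> 0 match(es)
  Run at pos 10: 'a' (length 1) -> 0 match(es)
  Run at pos 12: 'a' (length 1) -> 0 match(es)
  Run at pos 14: 'aaa' (length 3) -> 0 match(es)
Matches found: []
Total: 0

0


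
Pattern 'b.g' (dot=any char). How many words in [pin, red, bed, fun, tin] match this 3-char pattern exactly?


Pattern 'b.g' means: starts with 'b', any single char, ends with 'g'.
Checking each word (must be exactly 3 chars):
  'pin' (len=3): no
  'red' (len=3): no
  'bed' (len=3): no
  'fun' (len=3): no
  'tin' (len=3): no
Matching words: []
Total: 0

0


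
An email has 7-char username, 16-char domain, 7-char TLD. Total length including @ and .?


An email address has format: username@domain.tld
Username length: 7
'@' character: 1
Domain length: 16
'.' character: 1
TLD length: 7
Total = 7 + 1 + 16 + 1 + 7 = 32

32


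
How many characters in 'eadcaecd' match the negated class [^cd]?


Negated class [^cd] matches any char NOT in {c, d}
Scanning 'eadcaecd':
  pos 0: 'e' -> MATCH
  pos 1: 'a' -> MATCH
  pos 2: 'd' -> no (excluded)
  pos 3: 'c' -> no (excluded)
  pos 4: 'a' -> MATCH
  pos 5: 'e' -> MATCH
  pos 6: 'c' -> no (excluded)
  pos 7: 'd' -> no (excluded)
Total matches: 4

4


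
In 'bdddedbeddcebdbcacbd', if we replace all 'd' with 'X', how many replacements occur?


re.sub('d', 'X', text) replaces every occurrence of 'd' with 'X'.
Text: 'bdddedbeddcebdbcacbd'
Scanning for 'd':
  pos 1: 'd' -> replacement #1
  pos 2: 'd' -> replacement #2
  pos 3: 'd' -> replacement #3
  pos 5: 'd' -> replacement #4
  pos 8: 'd' -> replacement #5
  pos 9: 'd' -> replacement #6
  pos 13: 'd' -> replacement #7
  pos 19: 'd' -> replacement #8
Total replacements: 8

8


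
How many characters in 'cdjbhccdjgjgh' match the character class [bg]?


Character class [bg] matches any of: {b, g}
Scanning string 'cdjbhccdjgjgh' character by character:
  pos 0: 'c' -> no
  pos 1: 'd' -> no
  pos 2: 'j' -> no
  pos 3: 'b' -> MATCH
  pos 4: 'h' -> no
  pos 5: 'c' -> no
  pos 6: 'c' -> no
  pos 7: 'd' -> no
  pos 8: 'j' -> no
  pos 9: 'g' -> MATCH
  pos 10: 'j' -> no
  pos 11: 'g' -> MATCH
  pos 12: 'h' -> no
Total matches: 3

3


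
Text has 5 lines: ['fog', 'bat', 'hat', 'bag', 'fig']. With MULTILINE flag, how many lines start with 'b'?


With MULTILINE flag, ^ matches the start of each line.
Lines: ['fog', 'bat', 'hat', 'bag', 'fig']
Checking which lines start with 'b':
  Line 1: 'fog' -> no
  Line 2: 'bat' -> MATCH
  Line 3: 'hat' -> no
  Line 4: 'bag' -> MATCH
  Line 5: 'fig' -> no
Matching lines: ['bat', 'bag']
Count: 2

2


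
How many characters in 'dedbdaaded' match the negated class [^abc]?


Negated class [^abc] matches any char NOT in {a, b, c}
Scanning 'dedbdaaded':
  pos 0: 'd' -> MATCH
  pos 1: 'e' -> MATCH
  pos 2: 'd' -> MATCH
  pos 3: 'b' -> no (excluded)
  pos 4: 'd' -> MATCH
  pos 5: 'a' -> no (excluded)
  pos 6: 'a' -> no (excluded)
  pos 7: 'd' -> MATCH
  pos 8: 'e' -> MATCH
  pos 9: 'd' -> MATCH
Total matches: 7

7


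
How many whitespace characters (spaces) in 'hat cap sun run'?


\s matches whitespace characters (spaces, tabs, etc.).
Text: 'hat cap sun run'
This text has 4 words separated by spaces.
Number of spaces = number of words - 1 = 4 - 1 = 3

3


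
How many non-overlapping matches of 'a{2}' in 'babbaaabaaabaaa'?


Pattern 'a{2}' matches exactly 2 consecutive a's (greedy, non-overlapping).
String: 'babbaaabaaabaaa'
Scanning for runs of a's:
  Run at pos 1: 'a' (length 1) -> 0 match(es)
  Run at pos 4: 'aaa' (length 3) -> 1 match(es)
  Run at pos 8: 'aaa' (length 3) -> 1 match(es)
  Run at pos 12: 'aaa' (length 3) -> 1 match(es)
Matches found: ['aa', 'aa', 'aa']
Total: 3

3


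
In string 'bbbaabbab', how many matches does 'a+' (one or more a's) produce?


Pattern 'a+' matches one or more consecutive a's.
String: 'bbbaabbab'
Scanning for runs of a:
  Match 1: 'aa' (length 2)
  Match 2: 'a' (length 1)
Total matches: 2

2


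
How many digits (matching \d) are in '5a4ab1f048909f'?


\d matches any digit 0-9.
Scanning '5a4ab1f048909f':
  pos 0: '5' -> DIGIT
  pos 2: '4' -> DIGIT
  pos 5: '1' -> DIGIT
  pos 7: '0' -> DIGIT
  pos 8: '4' -> DIGIT
  pos 9: '8' -> DIGIT
  pos 10: '9' -> DIGIT
  pos 11: '0' -> DIGIT
  pos 12: '9' -> DIGIT
Digits found: ['5', '4', '1', '0', '4', '8', '9', '0', '9']
Total: 9

9


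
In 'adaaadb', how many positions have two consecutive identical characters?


Looking for consecutive identical characters in 'adaaadb':
  pos 0-1: 'a' vs 'd' -> different
  pos 1-2: 'd' vs 'a' -> different
  pos 2-3: 'a' vs 'a' -> MATCH ('aa')
  pos 3-4: 'a' vs 'a' -> MATCH ('aa')
  pos 4-5: 'a' vs 'd' -> different
  pos 5-6: 'd' vs 'b' -> different
Consecutive identical pairs: ['aa', 'aa']
Count: 2

2


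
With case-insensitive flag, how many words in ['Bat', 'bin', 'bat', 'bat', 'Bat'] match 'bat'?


Case-insensitive matching: compare each word's lowercase form to 'bat'.
  'Bat' -> lower='bat' -> MATCH
  'bin' -> lower='bin' -> no
  'bat' -> lower='bat' -> MATCH
  'bat' -> lower='bat' -> MATCH
  'Bat' -> lower='bat' -> MATCH
Matches: ['Bat', 'bat', 'bat', 'Bat']
Count: 4

4


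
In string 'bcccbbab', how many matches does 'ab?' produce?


Pattern 'ab?' matches 'a' optionally followed by 'b'.
String: 'bcccbbab'
Scanning left to right for 'a' then checking next char:
  Match 1: 'ab' (a followed by b)
Total matches: 1

1


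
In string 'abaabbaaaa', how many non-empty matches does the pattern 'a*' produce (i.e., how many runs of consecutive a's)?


Pattern 'a*' matches zero or more a's. We want non-empty runs of consecutive a's.
String: 'abaabbaaaa'
Walking through the string to find runs of a's:
  Run 1: positions 0-0 -> 'a'
  Run 2: positions 2-3 -> 'aa'
  Run 3: positions 6-9 -> 'aaaa'
Non-empty runs found: ['a', 'aa', 'aaaa']
Count: 3

3


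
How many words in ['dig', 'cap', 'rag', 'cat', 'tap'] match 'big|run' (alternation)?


Alternation 'big|run' matches either 'big' or 'run'.
Checking each word:
  'dig' -> no
  'cap' -> no
  'rag' -> no
  'cat' -> no
  'tap' -> no
Matches: []
Count: 0

0


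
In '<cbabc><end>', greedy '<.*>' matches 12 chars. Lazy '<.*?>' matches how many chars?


Greedy '<.*>' tries to match as MUCH as possible.
Lazy '<.*?>' tries to match as LITTLE as possible.

String: '<cbabc><end>'
Greedy '<.*>' starts at first '<' and extends to the LAST '>': '<cbabc><end>' (12 chars)
Lazy '<.*?>' starts at first '<' and stops at the FIRST '>': '<cbabc>' (7 chars)

7


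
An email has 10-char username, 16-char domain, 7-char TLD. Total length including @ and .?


An email address has format: username@domain.tld
Username length: 10
'@' character: 1
Domain length: 16
'.' character: 1
TLD length: 7
Total = 10 + 1 + 16 + 1 + 7 = 35

35


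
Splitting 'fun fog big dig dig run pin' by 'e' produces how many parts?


Splitting by 'e' breaks the string at each occurrence of the separator.
Text: 'fun fog big dig dig run pin'
Parts after split:
  Part 1: 'fun fog big dig dig run pin'
Total parts: 1

1


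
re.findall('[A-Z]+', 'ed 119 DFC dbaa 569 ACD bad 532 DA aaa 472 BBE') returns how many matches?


Pattern '[A-Z]+' finds one or more uppercase letters.
Text: 'ed 119 DFC dbaa 569 ACD bad 532 DA aaa 472 BBE'
Scanning for matches:
  Match 1: 'DFC'
  Match 2: 'ACD'
  Match 3: 'DA'
  Match 4: 'BBE'
Total matches: 4

4


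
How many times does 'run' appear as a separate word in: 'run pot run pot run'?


Scanning each word for exact match 'run':
  Word 1: 'run' -> MATCH
  Word 2: 'pot' -> no
  Word 3: 'run' -> MATCH
  Word 4: 'pot' -> no
  Word 5: 'run' -> MATCH
Total matches: 3

3


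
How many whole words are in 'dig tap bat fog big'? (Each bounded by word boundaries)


Word boundaries (\b) mark the start/end of each word.
Text: 'dig tap bat fog big'
Splitting by whitespace:
  Word 1: 'dig'
  Word 2: 'tap'
  Word 3: 'bat'
  Word 4: 'fog'
  Word 5: 'big'
Total whole words: 5

5


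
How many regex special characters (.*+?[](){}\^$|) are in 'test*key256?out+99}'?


Regex special characters are: . * + ? [ ] ( ) { } \ ^ $ |
Scanning 'test*key256?out+99}':
  pos 4: '*' -> SPECIAL
  pos 11: '?' -> SPECIAL
  pos 15: '+' -> SPECIAL
  pos 18: '}' -> SPECIAL
Special chars found: ['*', '?', '+', '}']
Total: 4

4


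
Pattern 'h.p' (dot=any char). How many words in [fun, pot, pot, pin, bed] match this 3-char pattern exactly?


Pattern 'h.p' means: starts with 'h', any single char, ends with 'p'.
Checking each word (must be exactly 3 chars):
  'fun' (len=3): no
  'pot' (len=3): no
  'pot' (len=3): no
  'pin' (len=3): no
  'bed' (len=3): no
Matching words: []
Total: 0

0


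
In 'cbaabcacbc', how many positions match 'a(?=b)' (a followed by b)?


Lookahead 'a(?=b)' matches 'a' only when followed by 'b'.
String: 'cbaabcacbc'
Checking each position where char is 'a':
  pos 2: 'a' -> no (next='a')
  pos 3: 'a' -> MATCH (next='b')
  pos 6: 'a' -> no (next='c')
Matching positions: [3]
Count: 1

1


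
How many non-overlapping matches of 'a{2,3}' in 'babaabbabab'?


Pattern 'a{2,3}' matches between 2 and 3 consecutive a's (greedy).
String: 'babaabbabab'
Finding runs of a's and applying greedy matching:
  Run at pos 1: 'a' (length 1)
  Run at pos 3: 'aa' (length 2)
  Run at pos 7: 'a' (length 1)
  Run at pos 9: 'a' (length 1)
Matches: ['aa']
Count: 1

1


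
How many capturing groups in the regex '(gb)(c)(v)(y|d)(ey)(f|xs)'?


To count capturing groups, count each '(' that starts a group.
Pattern: '(gb)(c)(v)(y|d)(ey)(f|xs)'
Walking through the pattern:
  Position 0: '(' -> group #1
  Position 4: '(' -> group #2
  Position 7: '(' -> group #3
  Position 10: '(' -> group #4
  Position 15: '(' -> group #5
  Position 19: '(' -> group #6
Total capturing groups: 6

6


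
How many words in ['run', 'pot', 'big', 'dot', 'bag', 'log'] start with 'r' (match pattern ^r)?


Pattern ^r anchors to start of word. Check which words begin with 'r':
  'run' -> MATCH (starts with 'r')
  'pot' -> no
  'big' -> no
  'dot' -> no
  'bag' -> no
  'log' -> no
Matching words: ['run']
Count: 1

1


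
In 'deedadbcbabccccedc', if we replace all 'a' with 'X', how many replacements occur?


re.sub('a', 'X', text) replaces every occurrence of 'a' with 'X'.
Text: 'deedadbcbabccccedc'
Scanning for 'a':
  pos 4: 'a' -> replacement #1
  pos 9: 'a' -> replacement #2
Total replacements: 2

2


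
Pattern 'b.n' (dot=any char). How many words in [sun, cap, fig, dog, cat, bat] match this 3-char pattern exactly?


Pattern 'b.n' means: starts with 'b', any single char, ends with 'n'.
Checking each word (must be exactly 3 chars):
  'sun' (len=3): no
  'cap' (len=3): no
  'fig' (len=3): no
  'dog' (len=3): no
  'cat' (len=3): no
  'bat' (len=3): no
Matching words: []
Total: 0

0


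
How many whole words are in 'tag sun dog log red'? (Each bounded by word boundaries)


Word boundaries (\b) mark the start/end of each word.
Text: 'tag sun dog log red'
Splitting by whitespace:
  Word 1: 'tag'
  Word 2: 'sun'
  Word 3: 'dog'
  Word 4: 'log'
  Word 5: 'red'
Total whole words: 5

5


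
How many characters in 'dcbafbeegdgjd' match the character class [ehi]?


Character class [ehi] matches any of: {e, h, i}
Scanning string 'dcbafbeegdgjd' character by character:
  pos 0: 'd' -> no
  pos 1: 'c' -> no
  pos 2: 'b' -> no
  pos 3: 'a' -> no
  pos 4: 'f' -> no
  pos 5: 'b' -> no
  pos 6: 'e' -> MATCH
  pos 7: 'e' -> MATCH
  pos 8: 'g' -> no
  pos 9: 'd' -> no
  pos 10: 'g' -> no
  pos 11: 'j' -> no
  pos 12: 'd' -> no
Total matches: 2

2


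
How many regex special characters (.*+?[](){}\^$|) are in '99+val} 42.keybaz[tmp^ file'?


Regex special characters are: . * + ? [ ] ( ) { } \ ^ $ |
Scanning '99+val} 42.keybaz[tmp^ file':
  pos 2: '+' -> SPECIAL
  pos 6: '}' -> SPECIAL
  pos 10: '.' -> SPECIAL
  pos 17: '[' -> SPECIAL
  pos 21: '^' -> SPECIAL
Special chars found: ['+', '}', '.', '[', '^']
Total: 5

5


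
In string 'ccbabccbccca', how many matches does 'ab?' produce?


Pattern 'ab?' matches 'a' optionally followed by 'b'.
String: 'ccbabccbccca'
Scanning left to right for 'a' then checking next char:
  Match 1: 'ab' (a followed by b)
  Match 2: 'a' (a not followed by b)
Total matches: 2

2


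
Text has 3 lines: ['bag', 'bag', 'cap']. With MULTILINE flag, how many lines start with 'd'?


With MULTILINE flag, ^ matches the start of each line.
Lines: ['bag', 'bag', 'cap']
Checking which lines start with 'd':
  Line 1: 'bag' -> no
  Line 2: 'bag' -> no
  Line 3: 'cap' -> no
Matching lines: []
Count: 0

0


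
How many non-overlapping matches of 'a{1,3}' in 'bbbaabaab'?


Pattern 'a{1,3}' matches between 1 and 3 consecutive a's (greedy).
String: 'bbbaabaab'
Finding runs of a's and applying greedy matching:
  Run at pos 3: 'aa' (length 2)
  Run at pos 6: 'aa' (length 2)
Matches: ['aa', 'aa']
Count: 2

2


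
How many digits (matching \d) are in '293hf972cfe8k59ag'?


\d matches any digit 0-9.
Scanning '293hf972cfe8k59ag':
  pos 0: '2' -> DIGIT
  pos 1: '9' -> DIGIT
  pos 2: '3' -> DIGIT
  pos 5: '9' -> DIGIT
  pos 6: '7' -> DIGIT
  pos 7: '2' -> DIGIT
  pos 11: '8' -> DIGIT
  pos 13: '5' -> DIGIT
  pos 14: '9' -> DIGIT
Digits found: ['2', '9', '3', '9', '7', '2', '8', '5', '9']
Total: 9

9


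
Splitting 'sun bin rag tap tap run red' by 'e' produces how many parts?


Splitting by 'e' breaks the string at each occurrence of the separator.
Text: 'sun bin rag tap tap run red'
Parts after split:
  Part 1: 'sun bin rag tap tap run r'
  Part 2: 'd'
Total parts: 2

2


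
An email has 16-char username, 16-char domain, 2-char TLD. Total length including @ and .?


An email address has format: username@domain.tld
Username length: 16
'@' character: 1
Domain length: 16
'.' character: 1
TLD length: 2
Total = 16 + 1 + 16 + 1 + 2 = 36

36


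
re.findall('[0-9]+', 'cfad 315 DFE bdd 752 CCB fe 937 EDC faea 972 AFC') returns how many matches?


Pattern '[0-9]+' finds one or more digits.
Text: 'cfad 315 DFE bdd 752 CCB fe 937 EDC faea 972 AFC'
Scanning for matches:
  Match 1: '315'
  Match 2: '752'
  Match 3: '937'
  Match 4: '972'
Total matches: 4

4


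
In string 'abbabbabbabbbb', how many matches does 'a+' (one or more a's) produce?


Pattern 'a+' matches one or more consecutive a's.
String: 'abbabbabbabbbb'
Scanning for runs of a:
  Match 1: 'a' (length 1)
  Match 2: 'a' (length 1)
  Match 3: 'a' (length 1)
  Match 4: 'a' (length 1)
Total matches: 4

4


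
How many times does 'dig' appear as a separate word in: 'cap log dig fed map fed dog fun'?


Scanning each word for exact match 'dig':
  Word 1: 'cap' -> no
  Word 2: 'log' -> no
  Word 3: 'dig' -> MATCH
  Word 4: 'fed' -> no
  Word 5: 'map' -> no
  Word 6: 'fed' -> no
  Word 7: 'dog' -> no
  Word 8: 'fun' -> no
Total matches: 1

1


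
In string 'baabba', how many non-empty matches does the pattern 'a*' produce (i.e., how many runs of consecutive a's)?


Pattern 'a*' matches zero or more a's. We want non-empty runs of consecutive a's.
String: 'baabba'
Walking through the string to find runs of a's:
  Run 1: positions 1-2 -> 'aa'
  Run 2: positions 5-5 -> 'a'
Non-empty runs found: ['aa', 'a']
Count: 2

2


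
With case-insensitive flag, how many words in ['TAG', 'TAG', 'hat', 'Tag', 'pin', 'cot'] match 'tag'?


Case-insensitive matching: compare each word's lowercase form to 'tag'.
  'TAG' -> lower='tag' -> MATCH
  'TAG' -> lower='tag' -> MATCH
  'hat' -> lower='hat' -> no
  'Tag' -> lower='tag' -> MATCH
  'pin' -> lower='pin' -> no
  'cot' -> lower='cot' -> no
Matches: ['TAG', 'TAG', 'Tag']
Count: 3

3


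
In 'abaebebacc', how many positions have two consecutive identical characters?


Looking for consecutive identical characters in 'abaebebacc':
  pos 0-1: 'a' vs 'b' -> different
  pos 1-2: 'b' vs 'a' -> different
  pos 2-3: 'a' vs 'e' -> different
  pos 3-4: 'e' vs 'b' -> different
  pos 4-5: 'b' vs 'e' -> different
  pos 5-6: 'e' vs 'b' -> different
  pos 6-7: 'b' vs 'a' -> different
  pos 7-8: 'a' vs 'c' -> different
  pos 8-9: 'c' vs 'c' -> MATCH ('cc')
Consecutive identical pairs: ['cc']
Count: 1

1


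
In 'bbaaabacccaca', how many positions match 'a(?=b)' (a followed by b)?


Lookahead 'a(?=b)' matches 'a' only when followed by 'b'.
String: 'bbaaabacccaca'
Checking each position where char is 'a':
  pos 2: 'a' -> no (next='a')
  pos 3: 'a' -> no (next='a')
  pos 4: 'a' -> MATCH (next='b')
  pos 6: 'a' -> no (next='c')
  pos 10: 'a' -> no (next='c')
Matching positions: [4]
Count: 1

1


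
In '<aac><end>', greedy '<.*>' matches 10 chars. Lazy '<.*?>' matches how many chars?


Greedy '<.*>' tries to match as MUCH as possible.
Lazy '<.*?>' tries to match as LITTLE as possible.

String: '<aac><end>'
Greedy '<.*>' starts at first '<' and extends to the LAST '>': '<aac><end>' (10 chars)
Lazy '<.*?>' starts at first '<' and stops at the FIRST '>': '<aac>' (5 chars)

5


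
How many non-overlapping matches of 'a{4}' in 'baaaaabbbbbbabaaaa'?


Pattern 'a{4}' matches exactly 4 consecutive a's (greedy, non-overlapping).
String: 'baaaaabbbbbbabaaaa'
Scanning for runs of a's:
  Run at pos 1: 'aaaaa' (length 5) -> 1 match(es)
  Run at pos 12: 'a' (length 1) -> 0 match(es)
  Run at pos 14: 'aaaa' (length 4) -> 1 match(es)
Matches found: ['aaaa', 'aaaa']
Total: 2

2


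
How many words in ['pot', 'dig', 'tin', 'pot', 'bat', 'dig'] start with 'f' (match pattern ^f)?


Pattern ^f anchors to start of word. Check which words begin with 'f':
  'pot' -> no
  'dig' -> no
  'tin' -> no
  'pot' -> no
  'bat' -> no
  'dig' -> no
Matching words: []
Count: 0

0


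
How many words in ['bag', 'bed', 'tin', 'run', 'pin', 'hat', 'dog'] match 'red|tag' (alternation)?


Alternation 'red|tag' matches either 'red' or 'tag'.
Checking each word:
  'bag' -> no
  'bed' -> no
  'tin' -> no
  'run' -> no
  'pin' -> no
  'hat' -> no
  'dog' -> no
Matches: []
Count: 0

0


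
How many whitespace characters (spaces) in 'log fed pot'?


\s matches whitespace characters (spaces, tabs, etc.).
Text: 'log fed pot'
This text has 3 words separated by spaces.
Number of spaces = number of words - 1 = 3 - 1 = 2

2


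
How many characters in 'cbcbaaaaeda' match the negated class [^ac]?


Negated class [^ac] matches any char NOT in {a, c}
Scanning 'cbcbaaaaeda':
  pos 0: 'c' -> no (excluded)
  pos 1: 'b' -> MATCH
  pos 2: 'c' -> no (excluded)
  pos 3: 'b' -> MATCH
  pos 4: 'a' -> no (excluded)
  pos 5: 'a' -> no (excluded)
  pos 6: 'a' -> no (excluded)
  pos 7: 'a' -> no (excluded)
  pos 8: 'e' -> MATCH
  pos 9: 'd' -> MATCH
  pos 10: 'a' -> no (excluded)
Total matches: 4

4


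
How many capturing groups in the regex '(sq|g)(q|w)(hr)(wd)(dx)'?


To count capturing groups, count each '(' that starts a group.
Pattern: '(sq|g)(q|w)(hr)(wd)(dx)'
Walking through the pattern:
  Position 0: '(' -> group #1
  Position 6: '(' -> group #2
  Position 11: '(' -> group #3
  Position 15: '(' -> group #4
  Position 19: '(' -> group #5
Total capturing groups: 5

5


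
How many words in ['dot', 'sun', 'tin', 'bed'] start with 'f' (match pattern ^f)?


Pattern ^f anchors to start of word. Check which words begin with 'f':
  'dot' -> no
  'sun' -> no
  'tin' -> no
  'bed' -> no
Matching words: []
Count: 0

0


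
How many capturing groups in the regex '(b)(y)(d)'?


To count capturing groups, count each '(' that starts a group.
Pattern: '(b)(y)(d)'
Walking through the pattern:
  Position 0: '(' -> group #1
  Position 3: '(' -> group #2
  Position 6: '(' -> group #3
Total capturing groups: 3

3


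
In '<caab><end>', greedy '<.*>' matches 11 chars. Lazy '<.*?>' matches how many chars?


Greedy '<.*>' tries to match as MUCH as possible.
Lazy '<.*?>' tries to match as LITTLE as possible.

String: '<caab><end>'
Greedy '<.*>' starts at first '<' and extends to the LAST '>': '<caab><end>' (11 chars)
Lazy '<.*?>' starts at first '<' and stops at the FIRST '>': '<caab>' (6 chars)

6


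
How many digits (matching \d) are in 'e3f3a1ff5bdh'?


\d matches any digit 0-9.
Scanning 'e3f3a1ff5bdh':
  pos 1: '3' -> DIGIT
  pos 3: '3' -> DIGIT
  pos 5: '1' -> DIGIT
  pos 8: '5' -> DIGIT
Digits found: ['3', '3', '1', '5']
Total: 4

4


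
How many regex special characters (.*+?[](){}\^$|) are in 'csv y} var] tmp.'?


Regex special characters are: . * + ? [ ] ( ) { } \ ^ $ |
Scanning 'csv y} var] tmp.':
  pos 5: '}' -> SPECIAL
  pos 10: ']' -> SPECIAL
  pos 15: '.' -> SPECIAL
Special chars found: ['}', ']', '.']
Total: 3

3


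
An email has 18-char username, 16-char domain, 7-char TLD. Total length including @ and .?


An email address has format: username@domain.tld
Username length: 18
'@' character: 1
Domain length: 16
'.' character: 1
TLD length: 7
Total = 18 + 1 + 16 + 1 + 7 = 43

43


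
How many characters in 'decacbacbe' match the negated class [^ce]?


Negated class [^ce] matches any char NOT in {c, e}
Scanning 'decacbacbe':
  pos 0: 'd' -> MATCH
  pos 1: 'e' -> no (excluded)
  pos 2: 'c' -> no (excluded)
  pos 3: 'a' -> MATCH
  pos 4: 'c' -> no (excluded)
  pos 5: 'b' -> MATCH
  pos 6: 'a' -> MATCH
  pos 7: 'c' -> no (excluded)
  pos 8: 'b' -> MATCH
  pos 9: 'e' -> no (excluded)
Total matches: 5

5


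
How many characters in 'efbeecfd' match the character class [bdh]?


Character class [bdh] matches any of: {b, d, h}
Scanning string 'efbeecfd' character by character:
  pos 0: 'e' -> no
  pos 1: 'f' -> no
  pos 2: 'b' -> MATCH
  pos 3: 'e' -> no
  pos 4: 'e' -> no
  pos 5: 'c' -> no
  pos 6: 'f' -> no
  pos 7: 'd' -> MATCH
Total matches: 2

2


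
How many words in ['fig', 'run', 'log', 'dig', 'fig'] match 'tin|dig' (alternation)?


Alternation 'tin|dig' matches either 'tin' or 'dig'.
Checking each word:
  'fig' -> no
  'run' -> no
  'log' -> no
  'dig' -> MATCH
  'fig' -> no
Matches: ['dig']
Count: 1

1


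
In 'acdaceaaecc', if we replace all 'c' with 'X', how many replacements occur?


re.sub('c', 'X', text) replaces every occurrence of 'c' with 'X'.
Text: 'acdaceaaecc'
Scanning for 'c':
  pos 1: 'c' -> replacement #1
  pos 4: 'c' -> replacement #2
  pos 9: 'c' -> replacement #3
  pos 10: 'c' -> replacement #4
Total replacements: 4

4


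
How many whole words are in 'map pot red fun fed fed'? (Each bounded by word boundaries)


Word boundaries (\b) mark the start/end of each word.
Text: 'map pot red fun fed fed'
Splitting by whitespace:
  Word 1: 'map'
  Word 2: 'pot'
  Word 3: 'red'
  Word 4: 'fun'
  Word 5: 'fed'
  Word 6: 'fed'
Total whole words: 6

6


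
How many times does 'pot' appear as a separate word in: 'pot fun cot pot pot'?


Scanning each word for exact match 'pot':
  Word 1: 'pot' -> MATCH
  Word 2: 'fun' -> no
  Word 3: 'cot' -> no
  Word 4: 'pot' -> MATCH
  Word 5: 'pot' -> MATCH
Total matches: 3

3


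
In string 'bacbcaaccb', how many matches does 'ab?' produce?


Pattern 'ab?' matches 'a' optionally followed by 'b'.
String: 'bacbcaaccb'
Scanning left to right for 'a' then checking next char:
  Match 1: 'a' (a not followed by b)
  Match 2: 'a' (a not followed by b)
  Match 3: 'a' (a not followed by b)
Total matches: 3

3


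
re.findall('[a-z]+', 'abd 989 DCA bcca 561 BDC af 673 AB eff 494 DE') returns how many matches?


Pattern '[a-z]+' finds one or more lowercase letters.
Text: 'abd 989 DCA bcca 561 BDC af 673 AB eff 494 DE'
Scanning for matches:
  Match 1: 'abd'
  Match 2: 'bcca'
  Match 3: 'af'
  Match 4: 'eff'
Total matches: 4

4


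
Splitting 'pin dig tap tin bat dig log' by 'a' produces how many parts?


Splitting by 'a' breaks the string at each occurrence of the separator.
Text: 'pin dig tap tin bat dig log'
Parts after split:
  Part 1: 'pin dig t'
  Part 2: 'p tin b'
  Part 3: 't dig log'
Total parts: 3

3


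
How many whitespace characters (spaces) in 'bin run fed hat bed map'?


\s matches whitespace characters (spaces, tabs, etc.).
Text: 'bin run fed hat bed map'
This text has 6 words separated by spaces.
Number of spaces = number of words - 1 = 6 - 1 = 5

5


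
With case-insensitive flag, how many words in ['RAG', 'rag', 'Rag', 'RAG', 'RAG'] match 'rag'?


Case-insensitive matching: compare each word's lowercase form to 'rag'.
  'RAG' -> lower='rag' -> MATCH
  'rag' -> lower='rag' -> MATCH
  'Rag' -> lower='rag' -> MATCH
  'RAG' -> lower='rag' -> MATCH
  'RAG' -> lower='rag' -> MATCH
Matches: ['RAG', 'rag', 'Rag', 'RAG', 'RAG']
Count: 5

5


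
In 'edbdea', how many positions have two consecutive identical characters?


Looking for consecutive identical characters in 'edbdea':
  pos 0-1: 'e' vs 'd' -> different
  pos 1-2: 'd' vs 'b' -> different
  pos 2-3: 'b' vs 'd' -> different
  pos 3-4: 'd' vs 'e' -> different
  pos 4-5: 'e' vs 'a' -> different
Consecutive identical pairs: []
Count: 0

0


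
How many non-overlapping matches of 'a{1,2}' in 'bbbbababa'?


Pattern 'a{1,2}' matches between 1 and 2 consecutive a's (greedy).
String: 'bbbbababa'
Finding runs of a's and applying greedy matching:
  Run at pos 4: 'a' (length 1)
  Run at pos 6: 'a' (length 1)
  Run at pos 8: 'a' (length 1)
Matches: ['a', 'a', 'a']
Count: 3

3


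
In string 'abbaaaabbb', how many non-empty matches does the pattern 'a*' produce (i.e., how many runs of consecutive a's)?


Pattern 'a*' matches zero or more a's. We want non-empty runs of consecutive a's.
String: 'abbaaaabbb'
Walking through the string to find runs of a's:
  Run 1: positions 0-0 -> 'a'
  Run 2: positions 3-6 -> 'aaaa'
Non-empty runs found: ['a', 'aaaa']
Count: 2

2


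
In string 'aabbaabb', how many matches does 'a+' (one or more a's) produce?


Pattern 'a+' matches one or more consecutive a's.
String: 'aabbaabb'
Scanning for runs of a:
  Match 1: 'aa' (length 2)
  Match 2: 'aa' (length 2)
Total matches: 2

2


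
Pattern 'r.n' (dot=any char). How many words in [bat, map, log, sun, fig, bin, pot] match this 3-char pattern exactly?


Pattern 'r.n' means: starts with 'r', any single char, ends with 'n'.
Checking each word (must be exactly 3 chars):
  'bat' (len=3): no
  'map' (len=3): no
  'log' (len=3): no
  'sun' (len=3): no
  'fig' (len=3): no
  'bin' (len=3): no
  'pot' (len=3): no
Matching words: []
Total: 0

0


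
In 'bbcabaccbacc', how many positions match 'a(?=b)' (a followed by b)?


Lookahead 'a(?=b)' matches 'a' only when followed by 'b'.
String: 'bbcabaccbacc'
Checking each position where char is 'a':
  pos 3: 'a' -> MATCH (next='b')
  pos 5: 'a' -> no (next='c')
  pos 9: 'a' -> no (next='c')
Matching positions: [3]
Count: 1

1


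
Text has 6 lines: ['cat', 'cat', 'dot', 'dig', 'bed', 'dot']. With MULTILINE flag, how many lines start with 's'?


With MULTILINE flag, ^ matches the start of each line.
Lines: ['cat', 'cat', 'dot', 'dig', 'bed', 'dot']
Checking which lines start with 's':
  Line 1: 'cat' -> no
  Line 2: 'cat' -> no
  Line 3: 'dot' -> no
  Line 4: 'dig' -> no
  Line 5: 'bed' -> no
  Line 6: 'dot' -> no
Matching lines: []
Count: 0

0


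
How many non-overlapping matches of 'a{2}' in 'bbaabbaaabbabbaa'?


Pattern 'a{2}' matches exactly 2 consecutive a's (greedy, non-overlapping).
String: 'bbaabbaaabbabbaa'
Scanning for runs of a's:
  Run at pos 2: 'aa' (length 2) -> 1 match(es)
  Run at pos 6: 'aaa' (length 3) -> 1 match(es)
  Run at pos 11: 'a' (length 1) -> 0 match(es)
  Run at pos 14: 'aa' (length 2) -> 1 match(es)
Matches found: ['aa', 'aa', 'aa']
Total: 3

3


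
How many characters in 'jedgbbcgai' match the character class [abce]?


Character class [abce] matches any of: {a, b, c, e}
Scanning string 'jedgbbcgai' character by character:
  pos 0: 'j' -> no
  pos 1: 'e' -> MATCH
  pos 2: 'd' -> no
  pos 3: 'g' -> no
  pos 4: 'b' -> MATCH
  pos 5: 'b' -> MATCH
  pos 6: 'c' -> MATCH
  pos 7: 'g' -> no
  pos 8: 'a' -> MATCH
  pos 9: 'i' -> no
Total matches: 5

5


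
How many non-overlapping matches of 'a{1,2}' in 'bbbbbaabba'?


Pattern 'a{1,2}' matches between 1 and 2 consecutive a's (greedy).
String: 'bbbbbaabba'
Finding runs of a's and applying greedy matching:
  Run at pos 5: 'aa' (length 2)
  Run at pos 9: 'a' (length 1)
Matches: ['aa', 'a']
Count: 2

2


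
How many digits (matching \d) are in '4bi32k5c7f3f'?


\d matches any digit 0-9.
Scanning '4bi32k5c7f3f':
  pos 0: '4' -> DIGIT
  pos 3: '3' -> DIGIT
  pos 4: '2' -> DIGIT
  pos 6: '5' -> DIGIT
  pos 8: '7' -> DIGIT
  pos 10: '3' -> DIGIT
Digits found: ['4', '3', '2', '5', '7', '3']
Total: 6

6


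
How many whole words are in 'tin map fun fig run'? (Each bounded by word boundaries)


Word boundaries (\b) mark the start/end of each word.
Text: 'tin map fun fig run'
Splitting by whitespace:
  Word 1: 'tin'
  Word 2: 'map'
  Word 3: 'fun'
  Word 4: 'fig'
  Word 5: 'run'
Total whole words: 5

5


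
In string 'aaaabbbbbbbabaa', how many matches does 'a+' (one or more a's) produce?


Pattern 'a+' matches one or more consecutive a's.
String: 'aaaabbbbbbbabaa'
Scanning for runs of a:
  Match 1: 'aaaa' (length 4)
  Match 2: 'a' (length 1)
  Match 3: 'aa' (length 2)
Total matches: 3

3


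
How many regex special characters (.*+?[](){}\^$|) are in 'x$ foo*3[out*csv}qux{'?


Regex special characters are: . * + ? [ ] ( ) { } \ ^ $ |
Scanning 'x$ foo*3[out*csv}qux{':
  pos 1: '$' -> SPECIAL
  pos 6: '*' -> SPECIAL
  pos 8: '[' -> SPECIAL
  pos 12: '*' -> SPECIAL
  pos 16: '}' -> SPECIAL
  pos 20: '{' -> SPECIAL
Special chars found: ['$', '*', '[', '*', '}', '{']
Total: 6

6


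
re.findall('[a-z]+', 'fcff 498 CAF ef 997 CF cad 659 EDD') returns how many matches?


Pattern '[a-z]+' finds one or more lowercase letters.
Text: 'fcff 498 CAF ef 997 CF cad 659 EDD'
Scanning for matches:
  Match 1: 'fcff'
  Match 2: 'ef'
  Match 3: 'cad'
Total matches: 3

3


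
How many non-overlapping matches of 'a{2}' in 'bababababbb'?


Pattern 'a{2}' matches exactly 2 consecutive a's (greedy, non-overlapping).
String: 'bababababbb'
Scanning for runs of a's:
  Run at pos 1: 'a' (length 1) -> 0 match(es)
  Run at pos 3: 'a' (length 1) -> 0 match(es)
  Run at pos 5: 'a' (length 1) -> 0 match(es)
  Run at pos 7: 'a' (length 1) -> 0 match(es)
Matches found: []
Total: 0

0


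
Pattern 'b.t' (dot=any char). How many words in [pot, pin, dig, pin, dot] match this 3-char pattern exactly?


Pattern 'b.t' means: starts with 'b', any single char, ends with 't'.
Checking each word (must be exactly 3 chars):
  'pot' (len=3): no
  'pin' (len=3): no
  'dig' (len=3): no
  'pin' (len=3): no
  'dot' (len=3): no
Matching words: []
Total: 0

0


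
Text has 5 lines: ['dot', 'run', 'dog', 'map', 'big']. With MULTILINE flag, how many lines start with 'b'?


With MULTILINE flag, ^ matches the start of each line.
Lines: ['dot', 'run', 'dog', 'map', 'big']
Checking which lines start with 'b':
  Line 1: 'dot' -> no
  Line 2: 'run' -> no
  Line 3: 'dog' -> no
  Line 4: 'map' -> no
  Line 5: 'big' -> MATCH
Matching lines: ['big']
Count: 1

1


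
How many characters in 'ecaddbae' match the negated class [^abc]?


Negated class [^abc] matches any char NOT in {a, b, c}
Scanning 'ecaddbae':
  pos 0: 'e' -> MATCH
  pos 1: 'c' -> no (excluded)
  pos 2: 'a' -> no (excluded)
  pos 3: 'd' -> MATCH
  pos 4: 'd' -> MATCH
  pos 5: 'b' -> no (excluded)
  pos 6: 'a' -> no (excluded)
  pos 7: 'e' -> MATCH
Total matches: 4

4


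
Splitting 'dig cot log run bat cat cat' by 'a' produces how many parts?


Splitting by 'a' breaks the string at each occurrence of the separator.
Text: 'dig cot log run bat cat cat'
Parts after split:
  Part 1: 'dig cot log run b'
  Part 2: 't c'
  Part 3: 't c'
  Part 4: 't'
Total parts: 4

4


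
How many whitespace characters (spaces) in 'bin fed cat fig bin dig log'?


\s matches whitespace characters (spaces, tabs, etc.).
Text: 'bin fed cat fig bin dig log'
This text has 7 words separated by spaces.
Number of spaces = number of words - 1 = 7 - 1 = 6

6


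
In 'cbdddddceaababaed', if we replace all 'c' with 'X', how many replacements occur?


re.sub('c', 'X', text) replaces every occurrence of 'c' with 'X'.
Text: 'cbdddddceaababaed'
Scanning for 'c':
  pos 0: 'c' -> replacement #1
  pos 7: 'c' -> replacement #2
Total replacements: 2

2


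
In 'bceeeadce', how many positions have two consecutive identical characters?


Looking for consecutive identical characters in 'bceeeadce':
  pos 0-1: 'b' vs 'c' -> different
  pos 1-2: 'c' vs 'e' -> different
  pos 2-3: 'e' vs 'e' -> MATCH ('ee')
  pos 3-4: 'e' vs 'e' -> MATCH ('ee')
  pos 4-5: 'e' vs 'a' -> different
  pos 5-6: 'a' vs 'd' -> different
  pos 6-7: 'd' vs 'c' -> different
  pos 7-8: 'c' vs 'e' -> different
Consecutive identical pairs: ['ee', 'ee']
Count: 2

2


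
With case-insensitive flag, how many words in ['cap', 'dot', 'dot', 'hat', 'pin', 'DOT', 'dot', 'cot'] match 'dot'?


Case-insensitive matching: compare each word's lowercase form to 'dot'.
  'cap' -> lower='cap' -> no
  'dot' -> lower='dot' -> MATCH
  'dot' -> lower='dot' -> MATCH
  'hat' -> lower='hat' -> no
  'pin' -> lower='pin' -> no
  'DOT' -> lower='dot' -> MATCH
  'dot' -> lower='dot' -> MATCH
  'cot' -> lower='cot' -> no
Matches: ['dot', 'dot', 'DOT', 'dot']
Count: 4

4


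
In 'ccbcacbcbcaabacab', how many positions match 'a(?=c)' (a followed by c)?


Lookahead 'a(?=c)' matches 'a' only when followed by 'c'.
String: 'ccbcacbcbcaabacab'
Checking each position where char is 'a':
  pos 4: 'a' -> MATCH (next='c')
  pos 10: 'a' -> no (next='a')
  pos 11: 'a' -> no (next='b')
  pos 13: 'a' -> MATCH (next='c')
  pos 15: 'a' -> no (next='b')
Matching positions: [4, 13]
Count: 2

2


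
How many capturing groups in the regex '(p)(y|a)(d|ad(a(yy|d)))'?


To count capturing groups, count each '(' that starts a group.
Pattern: '(p)(y|a)(d|ad(a(yy|d)))'
Walking through the pattern:
  Position 0: '(' -> group #1
  Position 3: '(' -> group #2
  Position 8: '(' -> group #3
  Position 13: '(' -> group #4
  Position 15: '(' -> group #5
Total capturing groups: 5

5
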